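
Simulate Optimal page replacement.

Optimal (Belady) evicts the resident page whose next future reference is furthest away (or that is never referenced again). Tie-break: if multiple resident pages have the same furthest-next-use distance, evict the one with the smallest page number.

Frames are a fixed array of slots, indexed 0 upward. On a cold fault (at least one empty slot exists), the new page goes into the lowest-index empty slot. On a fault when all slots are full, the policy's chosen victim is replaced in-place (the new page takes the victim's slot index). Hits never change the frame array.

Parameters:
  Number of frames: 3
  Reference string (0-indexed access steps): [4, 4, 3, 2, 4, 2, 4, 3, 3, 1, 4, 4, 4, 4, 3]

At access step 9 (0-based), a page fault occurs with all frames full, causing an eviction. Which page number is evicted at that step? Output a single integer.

Step 0: ref 4 -> FAULT, frames=[4,-,-]
Step 1: ref 4 -> HIT, frames=[4,-,-]
Step 2: ref 3 -> FAULT, frames=[4,3,-]
Step 3: ref 2 -> FAULT, frames=[4,3,2]
Step 4: ref 4 -> HIT, frames=[4,3,2]
Step 5: ref 2 -> HIT, frames=[4,3,2]
Step 6: ref 4 -> HIT, frames=[4,3,2]
Step 7: ref 3 -> HIT, frames=[4,3,2]
Step 8: ref 3 -> HIT, frames=[4,3,2]
Step 9: ref 1 -> FAULT, evict 2, frames=[4,3,1]
At step 9: evicted page 2

Answer: 2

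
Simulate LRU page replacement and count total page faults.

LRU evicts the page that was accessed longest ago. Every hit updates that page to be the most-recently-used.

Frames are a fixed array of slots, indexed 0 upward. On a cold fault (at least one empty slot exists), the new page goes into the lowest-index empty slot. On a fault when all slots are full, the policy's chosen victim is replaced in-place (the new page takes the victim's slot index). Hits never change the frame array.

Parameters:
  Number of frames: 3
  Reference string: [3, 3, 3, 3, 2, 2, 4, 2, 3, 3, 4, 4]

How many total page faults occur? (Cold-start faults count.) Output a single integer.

Answer: 3

Derivation:
Step 0: ref 3 → FAULT, frames=[3,-,-]
Step 1: ref 3 → HIT, frames=[3,-,-]
Step 2: ref 3 → HIT, frames=[3,-,-]
Step 3: ref 3 → HIT, frames=[3,-,-]
Step 4: ref 2 → FAULT, frames=[3,2,-]
Step 5: ref 2 → HIT, frames=[3,2,-]
Step 6: ref 4 → FAULT, frames=[3,2,4]
Step 7: ref 2 → HIT, frames=[3,2,4]
Step 8: ref 3 → HIT, frames=[3,2,4]
Step 9: ref 3 → HIT, frames=[3,2,4]
Step 10: ref 4 → HIT, frames=[3,2,4]
Step 11: ref 4 → HIT, frames=[3,2,4]
Total faults: 3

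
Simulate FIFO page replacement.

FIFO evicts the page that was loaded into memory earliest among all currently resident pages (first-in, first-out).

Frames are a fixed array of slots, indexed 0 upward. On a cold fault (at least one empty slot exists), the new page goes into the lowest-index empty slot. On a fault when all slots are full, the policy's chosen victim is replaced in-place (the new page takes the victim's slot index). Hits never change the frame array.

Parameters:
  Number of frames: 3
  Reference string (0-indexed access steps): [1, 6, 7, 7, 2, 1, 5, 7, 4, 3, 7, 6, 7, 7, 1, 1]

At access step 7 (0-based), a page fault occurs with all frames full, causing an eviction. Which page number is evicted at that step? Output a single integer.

Answer: 2

Derivation:
Step 0: ref 1 -> FAULT, frames=[1,-,-]
Step 1: ref 6 -> FAULT, frames=[1,6,-]
Step 2: ref 7 -> FAULT, frames=[1,6,7]
Step 3: ref 7 -> HIT, frames=[1,6,7]
Step 4: ref 2 -> FAULT, evict 1, frames=[2,6,7]
Step 5: ref 1 -> FAULT, evict 6, frames=[2,1,7]
Step 6: ref 5 -> FAULT, evict 7, frames=[2,1,5]
Step 7: ref 7 -> FAULT, evict 2, frames=[7,1,5]
At step 7: evicted page 2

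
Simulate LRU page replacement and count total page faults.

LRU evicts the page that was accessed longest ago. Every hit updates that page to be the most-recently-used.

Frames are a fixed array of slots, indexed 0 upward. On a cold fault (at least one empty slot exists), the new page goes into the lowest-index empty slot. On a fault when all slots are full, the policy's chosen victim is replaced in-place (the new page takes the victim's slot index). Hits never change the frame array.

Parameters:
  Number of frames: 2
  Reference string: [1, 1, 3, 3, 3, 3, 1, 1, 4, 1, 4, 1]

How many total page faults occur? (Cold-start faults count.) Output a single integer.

Step 0: ref 1 → FAULT, frames=[1,-]
Step 1: ref 1 → HIT, frames=[1,-]
Step 2: ref 3 → FAULT, frames=[1,3]
Step 3: ref 3 → HIT, frames=[1,3]
Step 4: ref 3 → HIT, frames=[1,3]
Step 5: ref 3 → HIT, frames=[1,3]
Step 6: ref 1 → HIT, frames=[1,3]
Step 7: ref 1 → HIT, frames=[1,3]
Step 8: ref 4 → FAULT (evict 3), frames=[1,4]
Step 9: ref 1 → HIT, frames=[1,4]
Step 10: ref 4 → HIT, frames=[1,4]
Step 11: ref 1 → HIT, frames=[1,4]
Total faults: 3

Answer: 3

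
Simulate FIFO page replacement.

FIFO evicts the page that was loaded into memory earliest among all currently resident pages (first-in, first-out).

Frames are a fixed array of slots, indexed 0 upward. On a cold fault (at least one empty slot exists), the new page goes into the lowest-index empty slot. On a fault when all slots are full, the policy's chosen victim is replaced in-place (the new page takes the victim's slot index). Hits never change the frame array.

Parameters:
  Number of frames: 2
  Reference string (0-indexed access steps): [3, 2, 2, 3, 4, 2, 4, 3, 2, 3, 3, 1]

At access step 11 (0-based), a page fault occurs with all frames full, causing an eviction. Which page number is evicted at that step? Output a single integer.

Step 0: ref 3 -> FAULT, frames=[3,-]
Step 1: ref 2 -> FAULT, frames=[3,2]
Step 2: ref 2 -> HIT, frames=[3,2]
Step 3: ref 3 -> HIT, frames=[3,2]
Step 4: ref 4 -> FAULT, evict 3, frames=[4,2]
Step 5: ref 2 -> HIT, frames=[4,2]
Step 6: ref 4 -> HIT, frames=[4,2]
Step 7: ref 3 -> FAULT, evict 2, frames=[4,3]
Step 8: ref 2 -> FAULT, evict 4, frames=[2,3]
Step 9: ref 3 -> HIT, frames=[2,3]
Step 10: ref 3 -> HIT, frames=[2,3]
Step 11: ref 1 -> FAULT, evict 3, frames=[2,1]
At step 11: evicted page 3

Answer: 3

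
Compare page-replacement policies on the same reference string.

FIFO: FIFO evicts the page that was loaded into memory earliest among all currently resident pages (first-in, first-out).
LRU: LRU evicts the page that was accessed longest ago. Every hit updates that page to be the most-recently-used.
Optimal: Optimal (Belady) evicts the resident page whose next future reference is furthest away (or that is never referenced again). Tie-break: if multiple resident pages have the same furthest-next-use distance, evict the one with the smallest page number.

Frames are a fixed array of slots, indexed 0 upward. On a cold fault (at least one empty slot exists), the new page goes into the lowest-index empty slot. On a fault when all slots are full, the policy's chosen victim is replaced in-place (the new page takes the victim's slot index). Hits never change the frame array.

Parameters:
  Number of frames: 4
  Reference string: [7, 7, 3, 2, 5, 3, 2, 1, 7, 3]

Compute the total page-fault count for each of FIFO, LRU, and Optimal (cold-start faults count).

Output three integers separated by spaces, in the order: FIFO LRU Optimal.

Answer: 7 6 5

Derivation:
--- FIFO ---
  step 0: ref 7 -> FAULT, frames=[7,-,-,-] (faults so far: 1)
  step 1: ref 7 -> HIT, frames=[7,-,-,-] (faults so far: 1)
  step 2: ref 3 -> FAULT, frames=[7,3,-,-] (faults so far: 2)
  step 3: ref 2 -> FAULT, frames=[7,3,2,-] (faults so far: 3)
  step 4: ref 5 -> FAULT, frames=[7,3,2,5] (faults so far: 4)
  step 5: ref 3 -> HIT, frames=[7,3,2,5] (faults so far: 4)
  step 6: ref 2 -> HIT, frames=[7,3,2,5] (faults so far: 4)
  step 7: ref 1 -> FAULT, evict 7, frames=[1,3,2,5] (faults so far: 5)
  step 8: ref 7 -> FAULT, evict 3, frames=[1,7,2,5] (faults so far: 6)
  step 9: ref 3 -> FAULT, evict 2, frames=[1,7,3,5] (faults so far: 7)
  FIFO total faults: 7
--- LRU ---
  step 0: ref 7 -> FAULT, frames=[7,-,-,-] (faults so far: 1)
  step 1: ref 7 -> HIT, frames=[7,-,-,-] (faults so far: 1)
  step 2: ref 3 -> FAULT, frames=[7,3,-,-] (faults so far: 2)
  step 3: ref 2 -> FAULT, frames=[7,3,2,-] (faults so far: 3)
  step 4: ref 5 -> FAULT, frames=[7,3,2,5] (faults so far: 4)
  step 5: ref 3 -> HIT, frames=[7,3,2,5] (faults so far: 4)
  step 6: ref 2 -> HIT, frames=[7,3,2,5] (faults so far: 4)
  step 7: ref 1 -> FAULT, evict 7, frames=[1,3,2,5] (faults so far: 5)
  step 8: ref 7 -> FAULT, evict 5, frames=[1,3,2,7] (faults so far: 6)
  step 9: ref 3 -> HIT, frames=[1,3,2,7] (faults so far: 6)
  LRU total faults: 6
--- Optimal ---
  step 0: ref 7 -> FAULT, frames=[7,-,-,-] (faults so far: 1)
  step 1: ref 7 -> HIT, frames=[7,-,-,-] (faults so far: 1)
  step 2: ref 3 -> FAULT, frames=[7,3,-,-] (faults so far: 2)
  step 3: ref 2 -> FAULT, frames=[7,3,2,-] (faults so far: 3)
  step 4: ref 5 -> FAULT, frames=[7,3,2,5] (faults so far: 4)
  step 5: ref 3 -> HIT, frames=[7,3,2,5] (faults so far: 4)
  step 6: ref 2 -> HIT, frames=[7,3,2,5] (faults so far: 4)
  step 7: ref 1 -> FAULT, evict 2, frames=[7,3,1,5] (faults so far: 5)
  step 8: ref 7 -> HIT, frames=[7,3,1,5] (faults so far: 5)
  step 9: ref 3 -> HIT, frames=[7,3,1,5] (faults so far: 5)
  Optimal total faults: 5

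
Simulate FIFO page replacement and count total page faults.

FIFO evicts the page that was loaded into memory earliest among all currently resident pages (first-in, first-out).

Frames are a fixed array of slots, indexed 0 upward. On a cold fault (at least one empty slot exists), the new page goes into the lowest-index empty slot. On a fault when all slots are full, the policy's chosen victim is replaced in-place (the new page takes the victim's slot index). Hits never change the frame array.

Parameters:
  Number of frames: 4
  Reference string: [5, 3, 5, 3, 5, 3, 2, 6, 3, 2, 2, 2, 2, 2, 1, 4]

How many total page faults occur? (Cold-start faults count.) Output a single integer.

Step 0: ref 5 → FAULT, frames=[5,-,-,-]
Step 1: ref 3 → FAULT, frames=[5,3,-,-]
Step 2: ref 5 → HIT, frames=[5,3,-,-]
Step 3: ref 3 → HIT, frames=[5,3,-,-]
Step 4: ref 5 → HIT, frames=[5,3,-,-]
Step 5: ref 3 → HIT, frames=[5,3,-,-]
Step 6: ref 2 → FAULT, frames=[5,3,2,-]
Step 7: ref 6 → FAULT, frames=[5,3,2,6]
Step 8: ref 3 → HIT, frames=[5,3,2,6]
Step 9: ref 2 → HIT, frames=[5,3,2,6]
Step 10: ref 2 → HIT, frames=[5,3,2,6]
Step 11: ref 2 → HIT, frames=[5,3,2,6]
Step 12: ref 2 → HIT, frames=[5,3,2,6]
Step 13: ref 2 → HIT, frames=[5,3,2,6]
Step 14: ref 1 → FAULT (evict 5), frames=[1,3,2,6]
Step 15: ref 4 → FAULT (evict 3), frames=[1,4,2,6]
Total faults: 6

Answer: 6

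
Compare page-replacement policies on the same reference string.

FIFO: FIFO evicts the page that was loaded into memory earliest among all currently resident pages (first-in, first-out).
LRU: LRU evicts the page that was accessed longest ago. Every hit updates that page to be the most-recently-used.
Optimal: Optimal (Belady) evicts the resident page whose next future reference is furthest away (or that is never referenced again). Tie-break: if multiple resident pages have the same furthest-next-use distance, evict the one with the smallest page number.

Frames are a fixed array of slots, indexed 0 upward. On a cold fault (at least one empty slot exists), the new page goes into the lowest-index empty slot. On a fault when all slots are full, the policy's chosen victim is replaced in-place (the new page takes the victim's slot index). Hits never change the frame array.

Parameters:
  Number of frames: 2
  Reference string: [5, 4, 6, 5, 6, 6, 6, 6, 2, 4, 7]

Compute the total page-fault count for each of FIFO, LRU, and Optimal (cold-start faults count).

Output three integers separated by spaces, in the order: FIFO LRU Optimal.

Answer: 7 7 6

Derivation:
--- FIFO ---
  step 0: ref 5 -> FAULT, frames=[5,-] (faults so far: 1)
  step 1: ref 4 -> FAULT, frames=[5,4] (faults so far: 2)
  step 2: ref 6 -> FAULT, evict 5, frames=[6,4] (faults so far: 3)
  step 3: ref 5 -> FAULT, evict 4, frames=[6,5] (faults so far: 4)
  step 4: ref 6 -> HIT, frames=[6,5] (faults so far: 4)
  step 5: ref 6 -> HIT, frames=[6,5] (faults so far: 4)
  step 6: ref 6 -> HIT, frames=[6,5] (faults so far: 4)
  step 7: ref 6 -> HIT, frames=[6,5] (faults so far: 4)
  step 8: ref 2 -> FAULT, evict 6, frames=[2,5] (faults so far: 5)
  step 9: ref 4 -> FAULT, evict 5, frames=[2,4] (faults so far: 6)
  step 10: ref 7 -> FAULT, evict 2, frames=[7,4] (faults so far: 7)
  FIFO total faults: 7
--- LRU ---
  step 0: ref 5 -> FAULT, frames=[5,-] (faults so far: 1)
  step 1: ref 4 -> FAULT, frames=[5,4] (faults so far: 2)
  step 2: ref 6 -> FAULT, evict 5, frames=[6,4] (faults so far: 3)
  step 3: ref 5 -> FAULT, evict 4, frames=[6,5] (faults so far: 4)
  step 4: ref 6 -> HIT, frames=[6,5] (faults so far: 4)
  step 5: ref 6 -> HIT, frames=[6,5] (faults so far: 4)
  step 6: ref 6 -> HIT, frames=[6,5] (faults so far: 4)
  step 7: ref 6 -> HIT, frames=[6,5] (faults so far: 4)
  step 8: ref 2 -> FAULT, evict 5, frames=[6,2] (faults so far: 5)
  step 9: ref 4 -> FAULT, evict 6, frames=[4,2] (faults so far: 6)
  step 10: ref 7 -> FAULT, evict 2, frames=[4,7] (faults so far: 7)
  LRU total faults: 7
--- Optimal ---
  step 0: ref 5 -> FAULT, frames=[5,-] (faults so far: 1)
  step 1: ref 4 -> FAULT, frames=[5,4] (faults so far: 2)
  step 2: ref 6 -> FAULT, evict 4, frames=[5,6] (faults so far: 3)
  step 3: ref 5 -> HIT, frames=[5,6] (faults so far: 3)
  step 4: ref 6 -> HIT, frames=[5,6] (faults so far: 3)
  step 5: ref 6 -> HIT, frames=[5,6] (faults so far: 3)
  step 6: ref 6 -> HIT, frames=[5,6] (faults so far: 3)
  step 7: ref 6 -> HIT, frames=[5,6] (faults so far: 3)
  step 8: ref 2 -> FAULT, evict 5, frames=[2,6] (faults so far: 4)
  step 9: ref 4 -> FAULT, evict 2, frames=[4,6] (faults so far: 5)
  step 10: ref 7 -> FAULT, evict 4, frames=[7,6] (faults so far: 6)
  Optimal total faults: 6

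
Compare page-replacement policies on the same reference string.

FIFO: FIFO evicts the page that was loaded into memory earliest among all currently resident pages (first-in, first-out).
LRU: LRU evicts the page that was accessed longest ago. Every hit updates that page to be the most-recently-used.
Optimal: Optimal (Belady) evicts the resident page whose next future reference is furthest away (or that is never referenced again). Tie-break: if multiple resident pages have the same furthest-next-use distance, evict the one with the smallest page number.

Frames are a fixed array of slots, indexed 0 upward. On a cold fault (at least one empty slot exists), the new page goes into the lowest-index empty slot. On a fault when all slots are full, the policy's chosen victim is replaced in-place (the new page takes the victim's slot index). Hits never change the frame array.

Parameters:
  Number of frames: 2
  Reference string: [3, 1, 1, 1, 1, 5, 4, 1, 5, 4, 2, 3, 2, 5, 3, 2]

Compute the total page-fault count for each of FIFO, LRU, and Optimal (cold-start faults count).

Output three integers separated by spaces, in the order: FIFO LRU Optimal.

Answer: 11 12 9

Derivation:
--- FIFO ---
  step 0: ref 3 -> FAULT, frames=[3,-] (faults so far: 1)
  step 1: ref 1 -> FAULT, frames=[3,1] (faults so far: 2)
  step 2: ref 1 -> HIT, frames=[3,1] (faults so far: 2)
  step 3: ref 1 -> HIT, frames=[3,1] (faults so far: 2)
  step 4: ref 1 -> HIT, frames=[3,1] (faults so far: 2)
  step 5: ref 5 -> FAULT, evict 3, frames=[5,1] (faults so far: 3)
  step 6: ref 4 -> FAULT, evict 1, frames=[5,4] (faults so far: 4)
  step 7: ref 1 -> FAULT, evict 5, frames=[1,4] (faults so far: 5)
  step 8: ref 5 -> FAULT, evict 4, frames=[1,5] (faults so far: 6)
  step 9: ref 4 -> FAULT, evict 1, frames=[4,5] (faults so far: 7)
  step 10: ref 2 -> FAULT, evict 5, frames=[4,2] (faults so far: 8)
  step 11: ref 3 -> FAULT, evict 4, frames=[3,2] (faults so far: 9)
  step 12: ref 2 -> HIT, frames=[3,2] (faults so far: 9)
  step 13: ref 5 -> FAULT, evict 2, frames=[3,5] (faults so far: 10)
  step 14: ref 3 -> HIT, frames=[3,5] (faults so far: 10)
  step 15: ref 2 -> FAULT, evict 3, frames=[2,5] (faults so far: 11)
  FIFO total faults: 11
--- LRU ---
  step 0: ref 3 -> FAULT, frames=[3,-] (faults so far: 1)
  step 1: ref 1 -> FAULT, frames=[3,1] (faults so far: 2)
  step 2: ref 1 -> HIT, frames=[3,1] (faults so far: 2)
  step 3: ref 1 -> HIT, frames=[3,1] (faults so far: 2)
  step 4: ref 1 -> HIT, frames=[3,1] (faults so far: 2)
  step 5: ref 5 -> FAULT, evict 3, frames=[5,1] (faults so far: 3)
  step 6: ref 4 -> FAULT, evict 1, frames=[5,4] (faults so far: 4)
  step 7: ref 1 -> FAULT, evict 5, frames=[1,4] (faults so far: 5)
  step 8: ref 5 -> FAULT, evict 4, frames=[1,5] (faults so far: 6)
  step 9: ref 4 -> FAULT, evict 1, frames=[4,5] (faults so far: 7)
  step 10: ref 2 -> FAULT, evict 5, frames=[4,2] (faults so far: 8)
  step 11: ref 3 -> FAULT, evict 4, frames=[3,2] (faults so far: 9)
  step 12: ref 2 -> HIT, frames=[3,2] (faults so far: 9)
  step 13: ref 5 -> FAULT, evict 3, frames=[5,2] (faults so far: 10)
  step 14: ref 3 -> FAULT, evict 2, frames=[5,3] (faults so far: 11)
  step 15: ref 2 -> FAULT, evict 5, frames=[2,3] (faults so far: 12)
  LRU total faults: 12
--- Optimal ---
  step 0: ref 3 -> FAULT, frames=[3,-] (faults so far: 1)
  step 1: ref 1 -> FAULT, frames=[3,1] (faults so far: 2)
  step 2: ref 1 -> HIT, frames=[3,1] (faults so far: 2)
  step 3: ref 1 -> HIT, frames=[3,1] (faults so far: 2)
  step 4: ref 1 -> HIT, frames=[3,1] (faults so far: 2)
  step 5: ref 5 -> FAULT, evict 3, frames=[5,1] (faults so far: 3)
  step 6: ref 4 -> FAULT, evict 5, frames=[4,1] (faults so far: 4)
  step 7: ref 1 -> HIT, frames=[4,1] (faults so far: 4)
  step 8: ref 5 -> FAULT, evict 1, frames=[4,5] (faults so far: 5)
  step 9: ref 4 -> HIT, frames=[4,5] (faults so far: 5)
  step 10: ref 2 -> FAULT, evict 4, frames=[2,5] (faults so far: 6)
  step 11: ref 3 -> FAULT, evict 5, frames=[2,3] (faults so far: 7)
  step 12: ref 2 -> HIT, frames=[2,3] (faults so far: 7)
  step 13: ref 5 -> FAULT, evict 2, frames=[5,3] (faults so far: 8)
  step 14: ref 3 -> HIT, frames=[5,3] (faults so far: 8)
  step 15: ref 2 -> FAULT, evict 3, frames=[5,2] (faults so far: 9)
  Optimal total faults: 9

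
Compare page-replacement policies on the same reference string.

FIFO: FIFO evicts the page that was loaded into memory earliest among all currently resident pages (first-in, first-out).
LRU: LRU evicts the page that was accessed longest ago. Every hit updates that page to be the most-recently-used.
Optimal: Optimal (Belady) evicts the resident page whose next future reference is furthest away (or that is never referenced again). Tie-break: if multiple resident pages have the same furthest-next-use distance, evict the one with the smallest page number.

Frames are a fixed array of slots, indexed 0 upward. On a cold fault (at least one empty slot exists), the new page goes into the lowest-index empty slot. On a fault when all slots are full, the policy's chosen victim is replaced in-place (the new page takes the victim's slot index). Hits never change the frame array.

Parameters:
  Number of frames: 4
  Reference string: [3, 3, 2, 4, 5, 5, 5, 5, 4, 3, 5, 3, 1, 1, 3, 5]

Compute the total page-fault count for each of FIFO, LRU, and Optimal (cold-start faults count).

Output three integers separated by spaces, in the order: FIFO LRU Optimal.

Answer: 6 5 5

Derivation:
--- FIFO ---
  step 0: ref 3 -> FAULT, frames=[3,-,-,-] (faults so far: 1)
  step 1: ref 3 -> HIT, frames=[3,-,-,-] (faults so far: 1)
  step 2: ref 2 -> FAULT, frames=[3,2,-,-] (faults so far: 2)
  step 3: ref 4 -> FAULT, frames=[3,2,4,-] (faults so far: 3)
  step 4: ref 5 -> FAULT, frames=[3,2,4,5] (faults so far: 4)
  step 5: ref 5 -> HIT, frames=[3,2,4,5] (faults so far: 4)
  step 6: ref 5 -> HIT, frames=[3,2,4,5] (faults so far: 4)
  step 7: ref 5 -> HIT, frames=[3,2,4,5] (faults so far: 4)
  step 8: ref 4 -> HIT, frames=[3,2,4,5] (faults so far: 4)
  step 9: ref 3 -> HIT, frames=[3,2,4,5] (faults so far: 4)
  step 10: ref 5 -> HIT, frames=[3,2,4,5] (faults so far: 4)
  step 11: ref 3 -> HIT, frames=[3,2,4,5] (faults so far: 4)
  step 12: ref 1 -> FAULT, evict 3, frames=[1,2,4,5] (faults so far: 5)
  step 13: ref 1 -> HIT, frames=[1,2,4,5] (faults so far: 5)
  step 14: ref 3 -> FAULT, evict 2, frames=[1,3,4,5] (faults so far: 6)
  step 15: ref 5 -> HIT, frames=[1,3,4,5] (faults so far: 6)
  FIFO total faults: 6
--- LRU ---
  step 0: ref 3 -> FAULT, frames=[3,-,-,-] (faults so far: 1)
  step 1: ref 3 -> HIT, frames=[3,-,-,-] (faults so far: 1)
  step 2: ref 2 -> FAULT, frames=[3,2,-,-] (faults so far: 2)
  step 3: ref 4 -> FAULT, frames=[3,2,4,-] (faults so far: 3)
  step 4: ref 5 -> FAULT, frames=[3,2,4,5] (faults so far: 4)
  step 5: ref 5 -> HIT, frames=[3,2,4,5] (faults so far: 4)
  step 6: ref 5 -> HIT, frames=[3,2,4,5] (faults so far: 4)
  step 7: ref 5 -> HIT, frames=[3,2,4,5] (faults so far: 4)
  step 8: ref 4 -> HIT, frames=[3,2,4,5] (faults so far: 4)
  step 9: ref 3 -> HIT, frames=[3,2,4,5] (faults so far: 4)
  step 10: ref 5 -> HIT, frames=[3,2,4,5] (faults so far: 4)
  step 11: ref 3 -> HIT, frames=[3,2,4,5] (faults so far: 4)
  step 12: ref 1 -> FAULT, evict 2, frames=[3,1,4,5] (faults so far: 5)
  step 13: ref 1 -> HIT, frames=[3,1,4,5] (faults so far: 5)
  step 14: ref 3 -> HIT, frames=[3,1,4,5] (faults so far: 5)
  step 15: ref 5 -> HIT, frames=[3,1,4,5] (faults so far: 5)
  LRU total faults: 5
--- Optimal ---
  step 0: ref 3 -> FAULT, frames=[3,-,-,-] (faults so far: 1)
  step 1: ref 3 -> HIT, frames=[3,-,-,-] (faults so far: 1)
  step 2: ref 2 -> FAULT, frames=[3,2,-,-] (faults so far: 2)
  step 3: ref 4 -> FAULT, frames=[3,2,4,-] (faults so far: 3)
  step 4: ref 5 -> FAULT, frames=[3,2,4,5] (faults so far: 4)
  step 5: ref 5 -> HIT, frames=[3,2,4,5] (faults so far: 4)
  step 6: ref 5 -> HIT, frames=[3,2,4,5] (faults so far: 4)
  step 7: ref 5 -> HIT, frames=[3,2,4,5] (faults so far: 4)
  step 8: ref 4 -> HIT, frames=[3,2,4,5] (faults so far: 4)
  step 9: ref 3 -> HIT, frames=[3,2,4,5] (faults so far: 4)
  step 10: ref 5 -> HIT, frames=[3,2,4,5] (faults so far: 4)
  step 11: ref 3 -> HIT, frames=[3,2,4,5] (faults so far: 4)
  step 12: ref 1 -> FAULT, evict 2, frames=[3,1,4,5] (faults so far: 5)
  step 13: ref 1 -> HIT, frames=[3,1,4,5] (faults so far: 5)
  step 14: ref 3 -> HIT, frames=[3,1,4,5] (faults so far: 5)
  step 15: ref 5 -> HIT, frames=[3,1,4,5] (faults so far: 5)
  Optimal total faults: 5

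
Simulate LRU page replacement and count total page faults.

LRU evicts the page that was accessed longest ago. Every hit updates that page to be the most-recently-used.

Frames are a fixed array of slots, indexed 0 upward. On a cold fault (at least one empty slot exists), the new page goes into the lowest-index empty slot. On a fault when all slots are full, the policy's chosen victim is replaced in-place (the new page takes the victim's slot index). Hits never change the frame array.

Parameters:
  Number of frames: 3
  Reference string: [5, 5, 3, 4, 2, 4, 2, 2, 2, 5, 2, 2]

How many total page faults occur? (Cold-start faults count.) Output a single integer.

Step 0: ref 5 → FAULT, frames=[5,-,-]
Step 1: ref 5 → HIT, frames=[5,-,-]
Step 2: ref 3 → FAULT, frames=[5,3,-]
Step 3: ref 4 → FAULT, frames=[5,3,4]
Step 4: ref 2 → FAULT (evict 5), frames=[2,3,4]
Step 5: ref 4 → HIT, frames=[2,3,4]
Step 6: ref 2 → HIT, frames=[2,3,4]
Step 7: ref 2 → HIT, frames=[2,3,4]
Step 8: ref 2 → HIT, frames=[2,3,4]
Step 9: ref 5 → FAULT (evict 3), frames=[2,5,4]
Step 10: ref 2 → HIT, frames=[2,5,4]
Step 11: ref 2 → HIT, frames=[2,5,4]
Total faults: 5

Answer: 5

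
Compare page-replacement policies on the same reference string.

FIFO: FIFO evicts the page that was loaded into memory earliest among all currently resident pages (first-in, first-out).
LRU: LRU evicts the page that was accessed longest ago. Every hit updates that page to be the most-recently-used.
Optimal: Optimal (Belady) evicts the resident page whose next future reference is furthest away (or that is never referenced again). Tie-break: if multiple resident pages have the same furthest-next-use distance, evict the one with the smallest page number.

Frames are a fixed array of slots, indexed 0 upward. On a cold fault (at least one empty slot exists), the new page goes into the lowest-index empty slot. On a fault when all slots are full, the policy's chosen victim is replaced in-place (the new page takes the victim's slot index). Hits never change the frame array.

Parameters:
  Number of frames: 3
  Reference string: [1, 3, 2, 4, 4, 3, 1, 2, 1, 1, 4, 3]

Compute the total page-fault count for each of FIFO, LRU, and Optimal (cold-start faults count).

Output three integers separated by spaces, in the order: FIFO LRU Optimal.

--- FIFO ---
  step 0: ref 1 -> FAULT, frames=[1,-,-] (faults so far: 1)
  step 1: ref 3 -> FAULT, frames=[1,3,-] (faults so far: 2)
  step 2: ref 2 -> FAULT, frames=[1,3,2] (faults so far: 3)
  step 3: ref 4 -> FAULT, evict 1, frames=[4,3,2] (faults so far: 4)
  step 4: ref 4 -> HIT, frames=[4,3,2] (faults so far: 4)
  step 5: ref 3 -> HIT, frames=[4,3,2] (faults so far: 4)
  step 6: ref 1 -> FAULT, evict 3, frames=[4,1,2] (faults so far: 5)
  step 7: ref 2 -> HIT, frames=[4,1,2] (faults so far: 5)
  step 8: ref 1 -> HIT, frames=[4,1,2] (faults so far: 5)
  step 9: ref 1 -> HIT, frames=[4,1,2] (faults so far: 5)
  step 10: ref 4 -> HIT, frames=[4,1,2] (faults so far: 5)
  step 11: ref 3 -> FAULT, evict 2, frames=[4,1,3] (faults so far: 6)
  FIFO total faults: 6
--- LRU ---
  step 0: ref 1 -> FAULT, frames=[1,-,-] (faults so far: 1)
  step 1: ref 3 -> FAULT, frames=[1,3,-] (faults so far: 2)
  step 2: ref 2 -> FAULT, frames=[1,3,2] (faults so far: 3)
  step 3: ref 4 -> FAULT, evict 1, frames=[4,3,2] (faults so far: 4)
  step 4: ref 4 -> HIT, frames=[4,3,2] (faults so far: 4)
  step 5: ref 3 -> HIT, frames=[4,3,2] (faults so far: 4)
  step 6: ref 1 -> FAULT, evict 2, frames=[4,3,1] (faults so far: 5)
  step 7: ref 2 -> FAULT, evict 4, frames=[2,3,1] (faults so far: 6)
  step 8: ref 1 -> HIT, frames=[2,3,1] (faults so far: 6)
  step 9: ref 1 -> HIT, frames=[2,3,1] (faults so far: 6)
  step 10: ref 4 -> FAULT, evict 3, frames=[2,4,1] (faults so far: 7)
  step 11: ref 3 -> FAULT, evict 2, frames=[3,4,1] (faults so far: 8)
  LRU total faults: 8
--- Optimal ---
  step 0: ref 1 -> FAULT, frames=[1,-,-] (faults so far: 1)
  step 1: ref 3 -> FAULT, frames=[1,3,-] (faults so far: 2)
  step 2: ref 2 -> FAULT, frames=[1,3,2] (faults so far: 3)
  step 3: ref 4 -> FAULT, evict 2, frames=[1,3,4] (faults so far: 4)
  step 4: ref 4 -> HIT, frames=[1,3,4] (faults so far: 4)
  step 5: ref 3 -> HIT, frames=[1,3,4] (faults so far: 4)
  step 6: ref 1 -> HIT, frames=[1,3,4] (faults so far: 4)
  step 7: ref 2 -> FAULT, evict 3, frames=[1,2,4] (faults so far: 5)
  step 8: ref 1 -> HIT, frames=[1,2,4] (faults so far: 5)
  step 9: ref 1 -> HIT, frames=[1,2,4] (faults so far: 5)
  step 10: ref 4 -> HIT, frames=[1,2,4] (faults so far: 5)
  step 11: ref 3 -> FAULT, evict 1, frames=[3,2,4] (faults so far: 6)
  Optimal total faults: 6

Answer: 6 8 6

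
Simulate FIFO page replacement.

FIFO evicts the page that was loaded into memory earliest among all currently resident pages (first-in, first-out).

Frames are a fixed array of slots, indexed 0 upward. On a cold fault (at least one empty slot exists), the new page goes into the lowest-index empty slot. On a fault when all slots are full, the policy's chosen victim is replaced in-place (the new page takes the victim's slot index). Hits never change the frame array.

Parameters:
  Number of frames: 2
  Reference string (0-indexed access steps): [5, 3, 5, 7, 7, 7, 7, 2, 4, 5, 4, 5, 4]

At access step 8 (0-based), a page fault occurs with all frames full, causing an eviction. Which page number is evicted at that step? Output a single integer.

Answer: 7

Derivation:
Step 0: ref 5 -> FAULT, frames=[5,-]
Step 1: ref 3 -> FAULT, frames=[5,3]
Step 2: ref 5 -> HIT, frames=[5,3]
Step 3: ref 7 -> FAULT, evict 5, frames=[7,3]
Step 4: ref 7 -> HIT, frames=[7,3]
Step 5: ref 7 -> HIT, frames=[7,3]
Step 6: ref 7 -> HIT, frames=[7,3]
Step 7: ref 2 -> FAULT, evict 3, frames=[7,2]
Step 8: ref 4 -> FAULT, evict 7, frames=[4,2]
At step 8: evicted page 7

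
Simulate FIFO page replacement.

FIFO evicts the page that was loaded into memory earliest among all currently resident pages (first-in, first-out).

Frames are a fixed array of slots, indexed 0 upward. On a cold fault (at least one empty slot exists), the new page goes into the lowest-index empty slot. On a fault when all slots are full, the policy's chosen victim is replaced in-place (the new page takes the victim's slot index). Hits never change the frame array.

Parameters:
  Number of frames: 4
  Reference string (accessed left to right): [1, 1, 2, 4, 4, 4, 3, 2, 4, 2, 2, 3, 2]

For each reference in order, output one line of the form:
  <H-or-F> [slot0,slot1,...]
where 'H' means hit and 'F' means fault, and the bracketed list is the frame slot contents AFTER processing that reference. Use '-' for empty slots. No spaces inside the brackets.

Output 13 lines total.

F [1,-,-,-]
H [1,-,-,-]
F [1,2,-,-]
F [1,2,4,-]
H [1,2,4,-]
H [1,2,4,-]
F [1,2,4,3]
H [1,2,4,3]
H [1,2,4,3]
H [1,2,4,3]
H [1,2,4,3]
H [1,2,4,3]
H [1,2,4,3]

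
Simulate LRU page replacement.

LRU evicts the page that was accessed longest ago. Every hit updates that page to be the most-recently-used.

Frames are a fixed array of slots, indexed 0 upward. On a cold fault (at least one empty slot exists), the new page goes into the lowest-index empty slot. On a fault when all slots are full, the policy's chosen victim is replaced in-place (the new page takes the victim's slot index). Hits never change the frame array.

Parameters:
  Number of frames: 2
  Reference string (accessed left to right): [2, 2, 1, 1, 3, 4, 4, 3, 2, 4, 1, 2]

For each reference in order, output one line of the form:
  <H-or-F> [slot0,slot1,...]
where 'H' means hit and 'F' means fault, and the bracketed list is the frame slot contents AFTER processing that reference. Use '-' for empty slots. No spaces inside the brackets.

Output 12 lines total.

F [2,-]
H [2,-]
F [2,1]
H [2,1]
F [3,1]
F [3,4]
H [3,4]
H [3,4]
F [3,2]
F [4,2]
F [4,1]
F [2,1]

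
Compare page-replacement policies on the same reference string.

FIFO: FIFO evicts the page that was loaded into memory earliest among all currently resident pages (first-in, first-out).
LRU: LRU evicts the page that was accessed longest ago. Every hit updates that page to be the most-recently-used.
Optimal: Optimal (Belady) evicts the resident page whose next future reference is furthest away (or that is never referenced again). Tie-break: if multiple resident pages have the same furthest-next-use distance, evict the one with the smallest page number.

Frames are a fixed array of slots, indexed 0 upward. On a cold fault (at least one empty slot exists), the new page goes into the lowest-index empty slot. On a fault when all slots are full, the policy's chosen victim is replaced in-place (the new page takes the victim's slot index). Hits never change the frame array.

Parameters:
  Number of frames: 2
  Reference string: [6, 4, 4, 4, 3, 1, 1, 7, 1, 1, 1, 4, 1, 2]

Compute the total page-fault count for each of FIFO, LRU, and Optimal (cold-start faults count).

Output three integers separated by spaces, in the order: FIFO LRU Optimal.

--- FIFO ---
  step 0: ref 6 -> FAULT, frames=[6,-] (faults so far: 1)
  step 1: ref 4 -> FAULT, frames=[6,4] (faults so far: 2)
  step 2: ref 4 -> HIT, frames=[6,4] (faults so far: 2)
  step 3: ref 4 -> HIT, frames=[6,4] (faults so far: 2)
  step 4: ref 3 -> FAULT, evict 6, frames=[3,4] (faults so far: 3)
  step 5: ref 1 -> FAULT, evict 4, frames=[3,1] (faults so far: 4)
  step 6: ref 1 -> HIT, frames=[3,1] (faults so far: 4)
  step 7: ref 7 -> FAULT, evict 3, frames=[7,1] (faults so far: 5)
  step 8: ref 1 -> HIT, frames=[7,1] (faults so far: 5)
  step 9: ref 1 -> HIT, frames=[7,1] (faults so far: 5)
  step 10: ref 1 -> HIT, frames=[7,1] (faults so far: 5)
  step 11: ref 4 -> FAULT, evict 1, frames=[7,4] (faults so far: 6)
  step 12: ref 1 -> FAULT, evict 7, frames=[1,4] (faults so far: 7)
  step 13: ref 2 -> FAULT, evict 4, frames=[1,2] (faults so far: 8)
  FIFO total faults: 8
--- LRU ---
  step 0: ref 6 -> FAULT, frames=[6,-] (faults so far: 1)
  step 1: ref 4 -> FAULT, frames=[6,4] (faults so far: 2)
  step 2: ref 4 -> HIT, frames=[6,4] (faults so far: 2)
  step 3: ref 4 -> HIT, frames=[6,4] (faults so far: 2)
  step 4: ref 3 -> FAULT, evict 6, frames=[3,4] (faults so far: 3)
  step 5: ref 1 -> FAULT, evict 4, frames=[3,1] (faults so far: 4)
  step 6: ref 1 -> HIT, frames=[3,1] (faults so far: 4)
  step 7: ref 7 -> FAULT, evict 3, frames=[7,1] (faults so far: 5)
  step 8: ref 1 -> HIT, frames=[7,1] (faults so far: 5)
  step 9: ref 1 -> HIT, frames=[7,1] (faults so far: 5)
  step 10: ref 1 -> HIT, frames=[7,1] (faults so far: 5)
  step 11: ref 4 -> FAULT, evict 7, frames=[4,1] (faults so far: 6)
  step 12: ref 1 -> HIT, frames=[4,1] (faults so far: 6)
  step 13: ref 2 -> FAULT, evict 4, frames=[2,1] (faults so far: 7)
  LRU total faults: 7
--- Optimal ---
  step 0: ref 6 -> FAULT, frames=[6,-] (faults so far: 1)
  step 1: ref 4 -> FAULT, frames=[6,4] (faults so far: 2)
  step 2: ref 4 -> HIT, frames=[6,4] (faults so far: 2)
  step 3: ref 4 -> HIT, frames=[6,4] (faults so far: 2)
  step 4: ref 3 -> FAULT, evict 6, frames=[3,4] (faults so far: 3)
  step 5: ref 1 -> FAULT, evict 3, frames=[1,4] (faults so far: 4)
  step 6: ref 1 -> HIT, frames=[1,4] (faults so far: 4)
  step 7: ref 7 -> FAULT, evict 4, frames=[1,7] (faults so far: 5)
  step 8: ref 1 -> HIT, frames=[1,7] (faults so far: 5)
  step 9: ref 1 -> HIT, frames=[1,7] (faults so far: 5)
  step 10: ref 1 -> HIT, frames=[1,7] (faults so far: 5)
  step 11: ref 4 -> FAULT, evict 7, frames=[1,4] (faults so far: 6)
  step 12: ref 1 -> HIT, frames=[1,4] (faults so far: 6)
  step 13: ref 2 -> FAULT, evict 1, frames=[2,4] (faults so far: 7)
  Optimal total faults: 7

Answer: 8 7 7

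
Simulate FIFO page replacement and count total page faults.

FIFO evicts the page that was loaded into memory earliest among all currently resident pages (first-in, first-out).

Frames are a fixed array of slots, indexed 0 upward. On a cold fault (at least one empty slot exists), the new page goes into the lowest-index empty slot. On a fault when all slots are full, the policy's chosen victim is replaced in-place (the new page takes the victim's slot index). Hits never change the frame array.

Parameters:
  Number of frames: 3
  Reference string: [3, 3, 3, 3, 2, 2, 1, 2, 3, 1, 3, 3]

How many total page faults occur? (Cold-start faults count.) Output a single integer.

Answer: 3

Derivation:
Step 0: ref 3 → FAULT, frames=[3,-,-]
Step 1: ref 3 → HIT, frames=[3,-,-]
Step 2: ref 3 → HIT, frames=[3,-,-]
Step 3: ref 3 → HIT, frames=[3,-,-]
Step 4: ref 2 → FAULT, frames=[3,2,-]
Step 5: ref 2 → HIT, frames=[3,2,-]
Step 6: ref 1 → FAULT, frames=[3,2,1]
Step 7: ref 2 → HIT, frames=[3,2,1]
Step 8: ref 3 → HIT, frames=[3,2,1]
Step 9: ref 1 → HIT, frames=[3,2,1]
Step 10: ref 3 → HIT, frames=[3,2,1]
Step 11: ref 3 → HIT, frames=[3,2,1]
Total faults: 3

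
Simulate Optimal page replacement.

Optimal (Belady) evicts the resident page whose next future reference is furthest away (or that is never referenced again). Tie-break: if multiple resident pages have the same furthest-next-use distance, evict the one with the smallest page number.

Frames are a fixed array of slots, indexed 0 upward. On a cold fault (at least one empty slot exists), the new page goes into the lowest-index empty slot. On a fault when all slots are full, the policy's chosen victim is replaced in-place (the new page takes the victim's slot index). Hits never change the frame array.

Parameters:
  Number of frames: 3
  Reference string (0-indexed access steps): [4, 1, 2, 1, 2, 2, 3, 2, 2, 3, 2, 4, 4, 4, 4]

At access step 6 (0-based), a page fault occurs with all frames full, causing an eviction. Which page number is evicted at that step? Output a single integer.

Step 0: ref 4 -> FAULT, frames=[4,-,-]
Step 1: ref 1 -> FAULT, frames=[4,1,-]
Step 2: ref 2 -> FAULT, frames=[4,1,2]
Step 3: ref 1 -> HIT, frames=[4,1,2]
Step 4: ref 2 -> HIT, frames=[4,1,2]
Step 5: ref 2 -> HIT, frames=[4,1,2]
Step 6: ref 3 -> FAULT, evict 1, frames=[4,3,2]
At step 6: evicted page 1

Answer: 1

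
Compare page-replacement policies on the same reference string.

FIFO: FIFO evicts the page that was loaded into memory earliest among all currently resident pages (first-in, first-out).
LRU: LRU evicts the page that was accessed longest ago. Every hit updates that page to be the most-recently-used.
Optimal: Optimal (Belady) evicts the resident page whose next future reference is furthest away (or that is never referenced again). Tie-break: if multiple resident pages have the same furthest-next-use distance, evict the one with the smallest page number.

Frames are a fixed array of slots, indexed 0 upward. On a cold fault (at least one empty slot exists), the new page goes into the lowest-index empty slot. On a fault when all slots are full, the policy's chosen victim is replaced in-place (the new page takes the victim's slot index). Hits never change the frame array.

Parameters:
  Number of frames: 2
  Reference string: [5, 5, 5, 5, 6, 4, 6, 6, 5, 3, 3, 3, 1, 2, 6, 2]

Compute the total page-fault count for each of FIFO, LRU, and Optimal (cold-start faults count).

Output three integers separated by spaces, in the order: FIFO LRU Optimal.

Answer: 8 8 7

Derivation:
--- FIFO ---
  step 0: ref 5 -> FAULT, frames=[5,-] (faults so far: 1)
  step 1: ref 5 -> HIT, frames=[5,-] (faults so far: 1)
  step 2: ref 5 -> HIT, frames=[5,-] (faults so far: 1)
  step 3: ref 5 -> HIT, frames=[5,-] (faults so far: 1)
  step 4: ref 6 -> FAULT, frames=[5,6] (faults so far: 2)
  step 5: ref 4 -> FAULT, evict 5, frames=[4,6] (faults so far: 3)
  step 6: ref 6 -> HIT, frames=[4,6] (faults so far: 3)
  step 7: ref 6 -> HIT, frames=[4,6] (faults so far: 3)
  step 8: ref 5 -> FAULT, evict 6, frames=[4,5] (faults so far: 4)
  step 9: ref 3 -> FAULT, evict 4, frames=[3,5] (faults so far: 5)
  step 10: ref 3 -> HIT, frames=[3,5] (faults so far: 5)
  step 11: ref 3 -> HIT, frames=[3,5] (faults so far: 5)
  step 12: ref 1 -> FAULT, evict 5, frames=[3,1] (faults so far: 6)
  step 13: ref 2 -> FAULT, evict 3, frames=[2,1] (faults so far: 7)
  step 14: ref 6 -> FAULT, evict 1, frames=[2,6] (faults so far: 8)
  step 15: ref 2 -> HIT, frames=[2,6] (faults so far: 8)
  FIFO total faults: 8
--- LRU ---
  step 0: ref 5 -> FAULT, frames=[5,-] (faults so far: 1)
  step 1: ref 5 -> HIT, frames=[5,-] (faults so far: 1)
  step 2: ref 5 -> HIT, frames=[5,-] (faults so far: 1)
  step 3: ref 5 -> HIT, frames=[5,-] (faults so far: 1)
  step 4: ref 6 -> FAULT, frames=[5,6] (faults so far: 2)
  step 5: ref 4 -> FAULT, evict 5, frames=[4,6] (faults so far: 3)
  step 6: ref 6 -> HIT, frames=[4,6] (faults so far: 3)
  step 7: ref 6 -> HIT, frames=[4,6] (faults so far: 3)
  step 8: ref 5 -> FAULT, evict 4, frames=[5,6] (faults so far: 4)
  step 9: ref 3 -> FAULT, evict 6, frames=[5,3] (faults so far: 5)
  step 10: ref 3 -> HIT, frames=[5,3] (faults so far: 5)
  step 11: ref 3 -> HIT, frames=[5,3] (faults so far: 5)
  step 12: ref 1 -> FAULT, evict 5, frames=[1,3] (faults so far: 6)
  step 13: ref 2 -> FAULT, evict 3, frames=[1,2] (faults so far: 7)
  step 14: ref 6 -> FAULT, evict 1, frames=[6,2] (faults so far: 8)
  step 15: ref 2 -> HIT, frames=[6,2] (faults so far: 8)
  LRU total faults: 8
--- Optimal ---
  step 0: ref 5 -> FAULT, frames=[5,-] (faults so far: 1)
  step 1: ref 5 -> HIT, frames=[5,-] (faults so far: 1)
  step 2: ref 5 -> HIT, frames=[5,-] (faults so far: 1)
  step 3: ref 5 -> HIT, frames=[5,-] (faults so far: 1)
  step 4: ref 6 -> FAULT, frames=[5,6] (faults so far: 2)
  step 5: ref 4 -> FAULT, evict 5, frames=[4,6] (faults so far: 3)
  step 6: ref 6 -> HIT, frames=[4,6] (faults so far: 3)
  step 7: ref 6 -> HIT, frames=[4,6] (faults so far: 3)
  step 8: ref 5 -> FAULT, evict 4, frames=[5,6] (faults so far: 4)
  step 9: ref 3 -> FAULT, evict 5, frames=[3,6] (faults so far: 5)
  step 10: ref 3 -> HIT, frames=[3,6] (faults so far: 5)
  step 11: ref 3 -> HIT, frames=[3,6] (faults so far: 5)
  step 12: ref 1 -> FAULT, evict 3, frames=[1,6] (faults so far: 6)
  step 13: ref 2 -> FAULT, evict 1, frames=[2,6] (faults so far: 7)
  step 14: ref 6 -> HIT, frames=[2,6] (faults so far: 7)
  step 15: ref 2 -> HIT, frames=[2,6] (faults so far: 7)
  Optimal total faults: 7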